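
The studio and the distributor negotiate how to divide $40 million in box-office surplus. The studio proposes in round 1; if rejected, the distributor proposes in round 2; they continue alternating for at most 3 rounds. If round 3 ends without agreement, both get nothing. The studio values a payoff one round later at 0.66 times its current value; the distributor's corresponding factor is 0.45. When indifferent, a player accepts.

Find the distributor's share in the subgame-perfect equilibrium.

6.12

Round 3 (the studio proposes): rejection yields 0 for the distributor; the studio offers 0 and keeps 40.
Round 2 (the distributor proposes): the studio can get 40 next round, worth 0.66 × 40 = 26.4 now, so the distributor offers 26.4, keeping 13.6.
Round 1 (the studio proposes): the distributor can get 13.6 next round, worth 0.45 × 13.6 = 6.12 now. The studio offers 6.12 and keeps 40 − 6.12 = 33.88.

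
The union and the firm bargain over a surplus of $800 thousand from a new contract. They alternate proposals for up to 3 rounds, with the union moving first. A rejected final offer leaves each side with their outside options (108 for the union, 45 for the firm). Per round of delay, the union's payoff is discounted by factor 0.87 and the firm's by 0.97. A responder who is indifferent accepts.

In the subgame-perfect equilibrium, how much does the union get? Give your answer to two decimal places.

661.14

Work backward from the last round.
Round 3 (the union proposes): the firm gets 45 if talks fail, so the union offers 45 and keeps 755.
Round 2 (the firm proposes): the union can get 755 next round, worth 0.87 × 755 = 656.85 now; the firm offers that and keeps 143.15.
Round 1 (the union proposes): the firm can get 143.15 next round, worth 0.97 × 143.15 = 138.8555 now. The union offers 138.8555 and keeps 800 − 138.8555 = 661.1445.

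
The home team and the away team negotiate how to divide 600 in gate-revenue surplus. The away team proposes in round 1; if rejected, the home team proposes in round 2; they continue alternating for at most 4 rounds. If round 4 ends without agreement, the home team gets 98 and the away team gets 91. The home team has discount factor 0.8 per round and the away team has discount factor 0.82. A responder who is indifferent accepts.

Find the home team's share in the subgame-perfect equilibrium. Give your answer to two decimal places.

Round 4 (the home team proposes): the away team gets 91 if talks fail, so the home team offers 91 and keeps 509.
Round 3 (the away team proposes): the home team can get 509 next round, worth 0.8 × 509 = 407.2 now; the away team offers that and keeps 192.8.
Round 2 (the home team proposes): the away team can get 192.8 next round, worth 0.82 × 192.8 = 158.096 now; the home team offers that and keeps 441.904.
Round 1 (the away team proposes): the home team can get 441.904 next round, worth 0.8 × 441.904 = 353.5232 now; the away team offers that and keeps 246.4768.

353.52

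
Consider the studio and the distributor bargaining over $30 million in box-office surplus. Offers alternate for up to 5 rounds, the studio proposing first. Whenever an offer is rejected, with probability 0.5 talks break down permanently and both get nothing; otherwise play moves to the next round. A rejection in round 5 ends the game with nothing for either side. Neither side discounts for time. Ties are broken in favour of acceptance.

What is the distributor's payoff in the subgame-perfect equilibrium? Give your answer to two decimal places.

By backward induction:
Round 5 (the studio proposes): rejection yields 0 for the distributor; the studio offers 0 and keeps 30.
Round 4 (the distributor proposes): rejecting gives the studio an expected 0.5 × 30 = 15, so the distributor offers 15, keeping 15.
Round 3 (the studio proposes): rejecting gives the distributor an expected 0.5 × 15 = 7.5. The studio offers 7.5 and keeps 30 − 7.5 = 22.5.
Round 2 (the distributor proposes): rejecting gives the studio an expected 0.5 × 22.5 = 11.25. The distributor offers 11.25 and keeps 30 − 11.25 = 18.75.
Round 1 (the studio proposes): rejecting gives the distributor an expected 0.5 × 18.75 = 9.375. The studio offers 9.375 and keeps 30 − 9.375 = 20.625.

9.38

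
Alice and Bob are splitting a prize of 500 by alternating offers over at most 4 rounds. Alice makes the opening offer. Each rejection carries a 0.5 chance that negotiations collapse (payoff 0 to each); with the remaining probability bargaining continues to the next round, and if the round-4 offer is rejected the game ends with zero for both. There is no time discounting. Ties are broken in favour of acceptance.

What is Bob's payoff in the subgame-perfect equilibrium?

187.5

Round 4 (Bob proposes): rejection yields 0 for Alice; Bob offers 0 and keeps 500.
Round 3 (Alice proposes): rejecting gives Bob an expected 0.5 × 500 = 250; Alice offers that and keeps 250.
Round 2 (Bob proposes): rejecting gives Alice an expected 0.5 × 250 = 125, so Bob offers 125, keeping 375.
Round 1 (Alice proposes): rejecting gives Bob an expected 0.5 × 375 = 187.5. Alice offers 187.5 and keeps 500 − 187.5 = 312.5.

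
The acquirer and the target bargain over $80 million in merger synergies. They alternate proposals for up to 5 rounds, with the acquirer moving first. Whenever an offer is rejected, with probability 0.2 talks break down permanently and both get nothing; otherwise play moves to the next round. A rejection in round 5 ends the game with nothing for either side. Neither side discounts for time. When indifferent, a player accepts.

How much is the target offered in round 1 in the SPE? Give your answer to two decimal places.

20.99

Round 5 (the acquirer proposes): the target will accept anything ≥ 0, so the acquirer offers 0 and keeps 80.
Round 4 (the target proposes): rejecting gives the acquirer an expected 0.8 × 80 = 64, so the target offers 64, keeping 16.
Round 3 (the acquirer proposes): rejecting gives the target an expected 0.8 × 16 = 12.8; the acquirer offers that and keeps 67.2.
Round 2 (the target proposes): rejecting gives the acquirer an expected 0.8 × 67.2 = 53.76. The target offers 53.76 and keeps 80 − 53.76 = 26.24.
Round 1 (the acquirer proposes): rejecting gives the target an expected 0.8 × 26.24 = 20.992; the acquirer offers that and keeps 59.008.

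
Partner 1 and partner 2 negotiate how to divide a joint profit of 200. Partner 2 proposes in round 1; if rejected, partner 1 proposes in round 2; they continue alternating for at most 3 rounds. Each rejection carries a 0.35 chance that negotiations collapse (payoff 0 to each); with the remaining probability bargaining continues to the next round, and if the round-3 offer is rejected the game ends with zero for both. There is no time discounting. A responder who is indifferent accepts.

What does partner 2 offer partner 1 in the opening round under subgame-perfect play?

Round 3 (partner 2 proposes): rejection yields 0 for partner 1; partner 2 offers 0 and keeps 200.
Round 2 (partner 1 proposes): rejecting gives partner 2 an expected 0.65 × 200 = 130, so partner 1 offers 130, keeping 70.
Round 1 (partner 2 proposes): rejecting gives partner 1 an expected 0.65 × 70 = 45.5; partner 2 offers that and keeps 154.5.

45.5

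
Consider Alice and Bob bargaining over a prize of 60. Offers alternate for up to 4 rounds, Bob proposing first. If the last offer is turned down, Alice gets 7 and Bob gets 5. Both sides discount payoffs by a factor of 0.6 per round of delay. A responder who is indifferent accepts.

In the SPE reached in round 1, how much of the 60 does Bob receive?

Round 4 (Alice proposes): Bob gets 5 if talks fail, so Alice offers 5 and keeps 55.
Round 3 (Bob proposes): Alice can get 55 next round, worth 0.6 × 55 = 33 now. Bob offers 33 and keeps 60 − 33 = 27.
Round 2 (Alice proposes): Bob can get 27 next round, worth 0.6 × 27 = 16.2 now. Alice offers 16.2 and keeps 60 − 16.2 = 43.8.
Round 1 (Bob proposes): Alice can get 43.8 next round, worth 0.6 × 43.8 = 26.28 now. Bob offers 26.28 and keeps 60 − 26.28 = 33.72.

33.72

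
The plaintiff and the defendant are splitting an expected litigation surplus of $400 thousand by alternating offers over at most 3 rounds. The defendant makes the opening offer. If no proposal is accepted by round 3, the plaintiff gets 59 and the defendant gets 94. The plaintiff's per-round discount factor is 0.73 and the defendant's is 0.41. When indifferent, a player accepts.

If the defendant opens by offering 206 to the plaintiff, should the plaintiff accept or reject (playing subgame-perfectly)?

Work out the plaintiff's continuation value if the offer is rejected.
Round 3 (the defendant proposes): the plaintiff gets 59 if talks fail, so the defendant offers 59 and keeps 341.
Round 2 (the plaintiff proposes): the defendant can get 341 next round, worth 0.41 × 341 = 139.81 now. The plaintiff offers 139.81 and keeps 400 − 139.81 = 260.19.
So by rejecting in round 1, the plaintiff gets 260.19 next round, worth 0.73 × 260.19 = 189.9387 now.
Offer 206 ≥ 189.9387, so the plaintiff accepts.

Accept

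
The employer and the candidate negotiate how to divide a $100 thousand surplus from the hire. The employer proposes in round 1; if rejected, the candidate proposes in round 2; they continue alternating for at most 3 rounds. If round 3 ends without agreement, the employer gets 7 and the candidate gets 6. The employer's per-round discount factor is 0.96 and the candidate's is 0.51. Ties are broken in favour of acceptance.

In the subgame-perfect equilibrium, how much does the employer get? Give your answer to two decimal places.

Round 3 (the employer proposes): the candidate gets 6 if talks fail, so the employer offers 6 and keeps 94.
Round 2 (the candidate proposes): the employer can get 94 next round, worth 0.96 × 94 = 90.24 now; the candidate offers that and keeps 9.76.
Round 1 (the employer proposes): the candidate can get 9.76 next round, worth 0.51 × 9.76 = 4.9776 now; the employer offers that and keeps 95.0224.

95.02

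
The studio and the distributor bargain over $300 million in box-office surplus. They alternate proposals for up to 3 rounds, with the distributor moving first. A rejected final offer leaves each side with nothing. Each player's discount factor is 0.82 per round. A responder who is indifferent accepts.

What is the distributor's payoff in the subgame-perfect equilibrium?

Round 3 (the distributor proposes): rejection yields 0 for the studio; the distributor offers 0 and keeps 300.
Round 2 (the studio proposes): the distributor can get 300 next round, worth 0.82 × 300 = 246 now, so the studio offers 246, keeping 54.
Round 1 (the distributor proposes): the studio can get 54 next round, worth 0.82 × 54 = 44.28 now; the distributor offers that and keeps 255.72.

255.72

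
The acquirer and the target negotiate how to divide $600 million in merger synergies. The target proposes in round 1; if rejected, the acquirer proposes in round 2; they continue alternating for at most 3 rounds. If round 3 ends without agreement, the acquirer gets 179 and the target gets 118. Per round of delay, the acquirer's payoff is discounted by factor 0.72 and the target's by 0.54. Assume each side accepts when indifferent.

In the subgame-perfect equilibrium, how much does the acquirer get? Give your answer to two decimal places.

Round 3 (the target proposes): the acquirer gets 179 if talks fail, so the target offers 179 and keeps 421.
Round 2 (the acquirer proposes): the target can get 421 next round, worth 0.54 × 421 = 227.34 now, so the acquirer offers 227.34, keeping 372.66.
Round 1 (the target proposes): the acquirer can get 372.66 next round, worth 0.72 × 372.66 = 268.3152 now, so the target offers 268.3152, keeping 331.6848.

268.32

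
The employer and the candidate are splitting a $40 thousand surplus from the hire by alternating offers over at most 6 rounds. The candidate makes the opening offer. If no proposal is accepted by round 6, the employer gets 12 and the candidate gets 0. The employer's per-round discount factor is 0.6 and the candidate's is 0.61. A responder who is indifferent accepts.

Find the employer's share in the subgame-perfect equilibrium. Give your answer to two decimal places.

Round 6 (the employer proposes): the candidate will accept anything ≥ 0, so the employer offers 0 and keeps 40.
Round 5 (the candidate proposes): the employer can get 40 next round, worth 0.6 × 40 = 24 now, so the candidate offers 24, keeping 16.
Round 4 (the employer proposes): the candidate can get 16 next round, worth 0.61 × 16 = 9.76 now, so the employer offers 9.76, keeping 30.24.
Round 3 (the candidate proposes): the employer can get 30.24 next round, worth 0.6 × 30.24 = 18.144 now; the candidate offers that and keeps 21.856.
Round 2 (the employer proposes): the candidate can get 21.856 next round, worth 0.61 × 21.856 = 13.33216 now, so the employer offers 13.33216, keeping 26.66784.
Round 1 (the candidate proposes): the employer can get 26.66784 next round, worth 0.6 × 26.66784 = 16.000704 now; the candidate offers that and keeps 23.999296.

16.00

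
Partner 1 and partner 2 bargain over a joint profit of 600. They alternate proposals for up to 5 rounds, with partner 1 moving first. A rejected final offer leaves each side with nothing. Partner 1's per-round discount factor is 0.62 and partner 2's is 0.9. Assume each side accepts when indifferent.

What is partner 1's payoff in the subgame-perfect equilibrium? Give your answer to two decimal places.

280.30

Round 5 (partner 1 proposes): rejection yields 0 for partner 2; partner 1 offers 0 and keeps 600.
Round 4 (partner 2 proposes): partner 1 can get 600 next round, worth 0.62 × 600 = 372 now. Partner 2 offers 372 and keeps 600 − 372 = 228.
Round 3 (partner 1 proposes): partner 2 can get 228 next round, worth 0.9 × 228 = 205.2 now. Partner 1 offers 205.2 and keeps 600 − 205.2 = 394.8.
Round 2 (partner 2 proposes): partner 1 can get 394.8 next round, worth 0.62 × 394.8 = 244.776 now, so partner 2 offers 244.776, keeping 355.224.
Round 1 (partner 1 proposes): partner 2 can get 355.224 next round, worth 0.9 × 355.224 = 319.7016 now, so partner 1 offers 319.7016, keeping 280.2984.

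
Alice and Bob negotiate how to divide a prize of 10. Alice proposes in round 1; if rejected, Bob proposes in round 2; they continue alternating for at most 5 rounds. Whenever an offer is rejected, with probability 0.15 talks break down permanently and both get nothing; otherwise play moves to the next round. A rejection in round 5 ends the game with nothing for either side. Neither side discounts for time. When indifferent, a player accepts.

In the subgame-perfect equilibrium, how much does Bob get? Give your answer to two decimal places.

By backward induction:
Round 5 (Alice proposes): Bob will accept anything ≥ 0, so Alice offers 0 and keeps 10.
Round 4 (Bob proposes): rejecting gives Alice an expected 0.85 × 10 = 8.5; Bob offers that and keeps 1.5.
Round 3 (Alice proposes): rejecting gives Bob an expected 0.85 × 1.5 = 1.275, so Alice offers 1.275, keeping 8.725.
Round 2 (Bob proposes): rejecting gives Alice an expected 0.85 × 8.725 = 7.41625, so Bob offers 7.41625, keeping 2.58375.
Round 1 (Alice proposes): rejecting gives Bob an expected 0.85 × 2.58375 = 2.1961875, so Alice offers 2.1961875, keeping 7.8038125.

2.20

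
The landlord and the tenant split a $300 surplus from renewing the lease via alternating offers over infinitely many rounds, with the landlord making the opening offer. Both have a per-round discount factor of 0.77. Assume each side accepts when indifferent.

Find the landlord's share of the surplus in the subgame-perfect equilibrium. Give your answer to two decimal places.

In a stationary SPE each proposer offers the other exactly their discounted continuation value.
If the landlord keeps x when proposing and the tenant keeps y when proposing, then x = 300 − 0.77y and y = 300 − 0.77x.
Solving: x = 300(1 − 0.77) / (1 − 0.77·0.77) = 69 / 0.4071 ≈ 169.4915.
The tenant gets 300 − 169.4915 ≈ 130.5085.

169.49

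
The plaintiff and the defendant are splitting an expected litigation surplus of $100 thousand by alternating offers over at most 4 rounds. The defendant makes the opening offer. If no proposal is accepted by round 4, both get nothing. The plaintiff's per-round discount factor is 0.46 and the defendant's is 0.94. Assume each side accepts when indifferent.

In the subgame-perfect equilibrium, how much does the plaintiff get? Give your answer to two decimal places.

22.65

By backward induction:
Round 4 (the plaintiff proposes): the defendant will accept anything ≥ 0, so the plaintiff offers 0 and keeps 100.
Round 3 (the defendant proposes): the plaintiff can get 100 next round, worth 0.46 × 100 = 46 now; the defendant offers that and keeps 54.
Round 2 (the plaintiff proposes): the defendant can get 54 next round, worth 0.94 × 54 = 50.76 now, so the plaintiff offers 50.76, keeping 49.24.
Round 1 (the defendant proposes): the plaintiff can get 49.24 next round, worth 0.46 × 49.24 = 22.6504 now. The defendant offers 22.6504 and keeps 100 − 22.6504 = 77.3496.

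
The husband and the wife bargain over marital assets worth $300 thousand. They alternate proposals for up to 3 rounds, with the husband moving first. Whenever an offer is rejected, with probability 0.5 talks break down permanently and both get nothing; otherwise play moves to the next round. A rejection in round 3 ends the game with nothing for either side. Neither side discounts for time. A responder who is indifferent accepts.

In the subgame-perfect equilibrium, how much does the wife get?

75

By backward induction:
Round 3 (the husband proposes): rejection yields 0 for the wife; the husband offers 0 and keeps 300.
Round 2 (the wife proposes): rejecting gives the husband an expected 0.5 × 300 = 150. The wife offers 150 and keeps 300 − 150 = 150.
Round 1 (the husband proposes): rejecting gives the wife an expected 0.5 × 150 = 75. The husband offers 75 and keeps 300 − 75 = 225.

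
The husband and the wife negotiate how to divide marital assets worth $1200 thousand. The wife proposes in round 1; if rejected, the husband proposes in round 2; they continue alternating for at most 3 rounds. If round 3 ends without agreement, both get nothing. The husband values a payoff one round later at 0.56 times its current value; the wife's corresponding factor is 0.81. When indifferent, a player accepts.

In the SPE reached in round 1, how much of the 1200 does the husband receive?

Solve by backward induction from round 3.
Round 3 (the wife proposes): rejection yields 0 for the husband; the wife offers 0 and keeps 1200.
Round 2 (the husband proposes): the wife can get 1200 next round, worth 0.81 × 1200 = 972 now, so the husband offers 972, keeping 228.
Round 1 (the wife proposes): the husband can get 228 next round, worth 0.56 × 228 = 127.68 now; the wife offers that and keeps 1072.32.

127.68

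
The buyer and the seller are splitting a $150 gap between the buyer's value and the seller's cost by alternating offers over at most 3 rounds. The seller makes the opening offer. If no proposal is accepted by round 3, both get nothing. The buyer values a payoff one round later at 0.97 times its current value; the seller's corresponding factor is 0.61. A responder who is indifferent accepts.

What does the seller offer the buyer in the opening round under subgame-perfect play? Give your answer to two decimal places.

56.75

By backward induction:
Round 3 (the seller proposes): rejection yields 0 for the buyer; the seller offers 0 and keeps 150.
Round 2 (the buyer proposes): the seller can get 150 next round, worth 0.61 × 150 = 91.5 now. The buyer offers 91.5 and keeps 150 − 91.5 = 58.5.
Round 1 (the seller proposes): the buyer can get 58.5 next round, worth 0.97 × 58.5 = 56.745 now; the seller offers that and keeps 93.255.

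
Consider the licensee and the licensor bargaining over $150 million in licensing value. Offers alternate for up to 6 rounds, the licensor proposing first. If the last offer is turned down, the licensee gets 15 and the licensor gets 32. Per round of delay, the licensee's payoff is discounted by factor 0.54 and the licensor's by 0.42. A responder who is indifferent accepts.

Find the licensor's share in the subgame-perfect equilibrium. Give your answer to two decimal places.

Round 6 (the licensee proposes): the licensor gets 32 if talks fail, so the licensee offers 32 and keeps 118.
Round 5 (the licensor proposes): the licensee can get 118 next round, worth 0.54 × 118 = 63.72 now. The licensor offers 63.72 and keeps 150 − 63.72 = 86.28.
Round 4 (the licensee proposes): the licensor can get 86.28 next round, worth 0.42 × 86.28 = 36.2376 now, so the licensee offers 36.2376, keeping 113.7624.
Round 3 (the licensor proposes): the licensee can get 113.7624 next round, worth 0.54 × 113.7624 = 61.431696 now; the licensor offers that and keeps 88.568304.
Round 2 (the licensee proposes): the licensor can get 88.568304 next round, worth 0.42 × 88.568304 = 37.19868768 now; the licensee offers that and keeps 112.80131232.
Round 1 (the licensor proposes): the licensee can get 112.80131232 next round, worth 0.54 × 112.80131232 = 60.9127086528 now, so the licensor offers 60.9127086528, keeping 89.0872913472.

89.09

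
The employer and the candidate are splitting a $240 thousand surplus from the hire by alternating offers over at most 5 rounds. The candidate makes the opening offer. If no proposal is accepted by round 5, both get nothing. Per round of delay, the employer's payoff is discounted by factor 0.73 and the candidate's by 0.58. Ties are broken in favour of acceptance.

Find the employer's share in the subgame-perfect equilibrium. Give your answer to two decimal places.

Round 5 (the candidate proposes): rejection yields 0 for the employer; the candidate offers 0 and keeps 240.
Round 4 (the employer proposes): the candidate can get 240 next round, worth 0.58 × 240 = 139.2 now. The employer offers 139.2 and keeps 240 − 139.2 = 100.8.
Round 3 (the candidate proposes): the employer can get 100.8 next round, worth 0.73 × 100.8 = 73.584 now. The candidate offers 73.584 and keeps 240 − 73.584 = 166.416.
Round 2 (the employer proposes): the candidate can get 166.416 next round, worth 0.58 × 166.416 = 96.52128 now. The employer offers 96.52128 and keeps 240 − 96.52128 = 143.47872.
Round 1 (the candidate proposes): the employer can get 143.47872 next round, worth 0.73 × 143.47872 = 104.7394656 now, so the candidate offers 104.7394656, keeping 135.2605344.

104.74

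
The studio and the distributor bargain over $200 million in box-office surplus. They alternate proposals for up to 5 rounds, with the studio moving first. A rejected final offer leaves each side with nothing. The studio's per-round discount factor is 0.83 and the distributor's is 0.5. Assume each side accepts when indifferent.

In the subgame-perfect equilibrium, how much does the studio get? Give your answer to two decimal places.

175.95

Round 5 (the studio proposes): the distributor will accept anything ≥ 0, so the studio offers 0 and keeps 200.
Round 4 (the distributor proposes): the studio can get 200 next round, worth 0.83 × 200 = 166 now; the distributor offers that and keeps 34.
Round 3 (the studio proposes): the distributor can get 34 next round, worth 0.5 × 34 = 17 now. The studio offers 17 and keeps 200 − 17 = 183.
Round 2 (the distributor proposes): the studio can get 183 next round, worth 0.83 × 183 = 151.89 now. The distributor offers 151.89 and keeps 200 − 151.89 = 48.11.
Round 1 (the studio proposes): the distributor can get 48.11 next round, worth 0.5 × 48.11 = 24.055 now. The studio offers 24.055 and keeps 200 − 24.055 = 175.945.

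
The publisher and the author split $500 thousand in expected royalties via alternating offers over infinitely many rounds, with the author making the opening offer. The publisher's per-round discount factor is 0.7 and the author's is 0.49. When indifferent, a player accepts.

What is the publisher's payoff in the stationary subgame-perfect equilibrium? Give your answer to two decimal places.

Let x be the author's share when the author proposes and y be the publisher's share when the publisher proposes.
The publisher accepts iff offered ≥ 0.7·y, so x = 500 − 0.7y. Symmetrically y = 500 − 0.49x.
Substituting: x = 500 − 0.7(500 − 0.49x), giving x(1 − 0.49·0.7) = 500(1 − 0.7).
So x = 500 × 0.3 / 0.657 ≈ 228.3105, and the publisher receives 500 − x ≈ 271.6895.

271.69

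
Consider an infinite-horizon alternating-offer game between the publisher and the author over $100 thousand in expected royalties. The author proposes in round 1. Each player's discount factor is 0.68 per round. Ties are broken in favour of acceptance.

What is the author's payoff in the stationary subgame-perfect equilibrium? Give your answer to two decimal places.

59.52

In a stationary SPE each proposer offers the other exactly their discounted continuation value.
If the author keeps x when proposing and the publisher keeps y when proposing, then x = 100 − 0.68y and y = 100 − 0.68x.
Solving: x = 100(1 − 0.68) / (1 − 0.68·0.68) = 32 / 0.5376 ≈ 59.5238.
The publisher gets 100 − 59.5238 ≈ 40.4762.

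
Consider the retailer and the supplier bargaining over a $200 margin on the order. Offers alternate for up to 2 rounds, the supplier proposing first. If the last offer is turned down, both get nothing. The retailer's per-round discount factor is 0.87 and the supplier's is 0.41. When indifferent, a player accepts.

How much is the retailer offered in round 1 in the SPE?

174

Work backward from the last round.
Round 2 (the retailer proposes): the supplier will accept anything ≥ 0, so the retailer offers 0 and keeps 200.
Round 1 (the supplier proposes): the retailer can get 200 next round, worth 0.87 × 200 = 174 now, so the supplier offers 174, keeping 26.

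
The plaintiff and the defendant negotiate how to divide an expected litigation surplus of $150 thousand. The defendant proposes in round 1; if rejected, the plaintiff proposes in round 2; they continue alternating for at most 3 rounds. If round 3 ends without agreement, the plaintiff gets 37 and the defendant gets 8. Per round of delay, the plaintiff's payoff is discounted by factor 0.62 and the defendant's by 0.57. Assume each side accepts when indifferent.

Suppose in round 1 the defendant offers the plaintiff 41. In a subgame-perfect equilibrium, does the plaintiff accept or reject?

Round 3 (the defendant proposes): the plaintiff gets 37 if talks fail, so the defendant offers 37 and keeps 113.
Round 2 (the plaintiff proposes): the defendant can get 113 next round, worth 0.57 × 113 = 64.41 now; the plaintiff offers that and keeps 85.59.
So by rejecting in round 1, the plaintiff gets 85.59 next round, worth 0.62 × 85.59 = 53.0658 now.
Offer 41 < 53.0658, so the plaintiff rejects.

Reject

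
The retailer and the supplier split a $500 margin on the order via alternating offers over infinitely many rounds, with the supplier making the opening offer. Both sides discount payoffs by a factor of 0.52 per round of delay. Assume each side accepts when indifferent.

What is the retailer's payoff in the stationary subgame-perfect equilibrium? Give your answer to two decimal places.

Let x be the supplier's share when the supplier proposes and y be the retailer's share when the retailer proposes.
The retailer accepts iff offered ≥ 0.52·y, so x = 500 − 0.52y. Symmetrically y = 500 − 0.52x.
Substituting: x = 500 − 0.52(500 − 0.52x), giving x(1 − 0.52·0.52) = 500(1 − 0.52).
So x = 500 × 0.48 / 0.7296 ≈ 328.9474, and the retailer receives 500 − x ≈ 171.0526.

171.05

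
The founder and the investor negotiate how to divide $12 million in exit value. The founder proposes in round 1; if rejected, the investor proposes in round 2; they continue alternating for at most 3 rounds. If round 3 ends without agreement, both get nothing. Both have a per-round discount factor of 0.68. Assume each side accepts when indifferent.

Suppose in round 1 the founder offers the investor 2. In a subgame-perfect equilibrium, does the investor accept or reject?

Reject

Work out the investor's continuation value if the offer is rejected.
Round 3 (the founder proposes): the investor will accept anything ≥ 0, so the founder offers 0 and keeps 12.
Round 2 (the investor proposes): the founder can get 12 next round, worth 0.68 × 12 = 8.16 now. The investor offers 8.16 and keeps 12 − 8.16 = 3.84.
So by rejecting in round 1, the investor gets 3.84 next round, worth 0.68 × 3.84 = 2.6112 now.
Offer 2 < 2.6112, so the investor rejects.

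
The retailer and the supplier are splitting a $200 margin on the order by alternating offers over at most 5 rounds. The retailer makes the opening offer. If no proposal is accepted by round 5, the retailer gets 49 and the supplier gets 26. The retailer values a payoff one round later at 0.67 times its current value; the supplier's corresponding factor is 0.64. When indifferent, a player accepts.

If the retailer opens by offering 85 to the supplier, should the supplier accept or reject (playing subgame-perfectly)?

Accept

Work out the supplier's continuation value if the offer is rejected.
Round 5 (the retailer proposes): the supplier gets 26 if talks fail, so the retailer offers 26 and keeps 174.
Round 4 (the supplier proposes): the retailer can get 174 next round, worth 0.67 × 174 = 116.58 now. The supplier offers 116.58 and keeps 200 − 116.58 = 83.42.
Round 3 (the retailer proposes): the supplier can get 83.42 next round, worth 0.64 × 83.42 = 53.3888 now, so the retailer offers 53.3888, keeping 146.6112.
Round 2 (the supplier proposes): the retailer can get 146.6112 next round, worth 0.67 × 146.6112 = 98.229504 now, so the supplier offers 98.229504, keeping 101.770496.
So by rejecting in round 1, the supplier gets 101.770496 next round, worth 0.64 × 101.770496 = 65.13311744 now.
Offer 85 ≥ 65.13311744, so the supplier accepts.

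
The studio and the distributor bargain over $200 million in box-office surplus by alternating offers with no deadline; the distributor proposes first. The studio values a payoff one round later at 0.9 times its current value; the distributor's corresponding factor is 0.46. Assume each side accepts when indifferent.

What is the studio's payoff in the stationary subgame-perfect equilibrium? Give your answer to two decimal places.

165.87

When the distributor proposes, the studio accepts any offer worth at least 0.9 times what the studio would get by proposing next round; and vice versa.
This gives x = 200 − 0.9y and y = 200 − 0.46x, where x and y are each side's share when it proposes.
Hence (1 − 0.9·0.46)x = 200(1 − 0.9), i.e. 0.586·x = 20.
x ≈ 34.1297; the studio's share is 200 − x ≈ 165.8703.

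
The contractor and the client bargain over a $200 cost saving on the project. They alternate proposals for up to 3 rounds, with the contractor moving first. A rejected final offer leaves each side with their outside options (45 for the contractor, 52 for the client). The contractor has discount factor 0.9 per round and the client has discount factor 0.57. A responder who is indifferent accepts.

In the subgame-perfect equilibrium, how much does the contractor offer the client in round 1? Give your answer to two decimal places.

38.08

Round 3 (the contractor proposes): the client gets 52 if talks fail, so the contractor offers 52 and keeps 148.
Round 2 (the client proposes): the contractor can get 148 next round, worth 0.9 × 148 = 133.2 now. The client offers 133.2 and keeps 200 − 133.2 = 66.8.
Round 1 (the contractor proposes): the client can get 66.8 next round, worth 0.57 × 66.8 = 38.076 now, so the contractor offers 38.076, keeping 161.924.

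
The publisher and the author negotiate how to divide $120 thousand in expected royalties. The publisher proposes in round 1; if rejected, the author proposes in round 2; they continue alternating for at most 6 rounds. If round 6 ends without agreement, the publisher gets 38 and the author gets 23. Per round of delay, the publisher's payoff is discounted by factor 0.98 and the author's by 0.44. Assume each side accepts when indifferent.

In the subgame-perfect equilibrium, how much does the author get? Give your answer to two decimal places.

Round 6 (the author proposes): the publisher gets 38 if talks fail, so the author offers 38 and keeps 82.
Round 5 (the publisher proposes): the author can get 82 next round, worth 0.44 × 82 = 36.08 now, so the publisher offers 36.08, keeping 83.92.
Round 4 (the author proposes): the publisher can get 83.92 next round, worth 0.98 × 83.92 = 82.2416 now. The author offers 82.2416 and keeps 120 − 82.2416 = 37.7584.
Round 3 (the publisher proposes): the author can get 37.7584 next round, worth 0.44 × 37.7584 = 16.613696 now. The publisher offers 16.613696 and keeps 120 − 16.613696 = 103.386304.
Round 2 (the author proposes): the publisher can get 103.386304 next round, worth 0.98 × 103.386304 = 101.31857792 now; the author offers that and keeps 18.68142208.
Round 1 (the publisher proposes): the author can get 18.68142208 next round, worth 0.44 × 18.68142208 = 8.2198257152 now. The publisher offers 8.2198257152 and keeps 120 − 8.2198257152 = 111.7801742848.

8.22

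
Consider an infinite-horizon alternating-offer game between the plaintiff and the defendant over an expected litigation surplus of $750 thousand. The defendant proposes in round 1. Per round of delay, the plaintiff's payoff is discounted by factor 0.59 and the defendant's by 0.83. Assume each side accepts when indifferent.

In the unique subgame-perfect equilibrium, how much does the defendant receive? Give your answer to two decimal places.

In a stationary SPE each proposer offers the other exactly their discounted continuation value.
If the defendant keeps x when proposing and the plaintiff keeps y when proposing, then x = 750 − 0.59y and y = 750 − 0.83x.
Solving: x = 750(1 − 0.59) / (1 − 0.83·0.59) = 307.5 / 0.5103 ≈ 602.5867.
The plaintiff gets 750 − 602.5867 ≈ 147.4133.

602.59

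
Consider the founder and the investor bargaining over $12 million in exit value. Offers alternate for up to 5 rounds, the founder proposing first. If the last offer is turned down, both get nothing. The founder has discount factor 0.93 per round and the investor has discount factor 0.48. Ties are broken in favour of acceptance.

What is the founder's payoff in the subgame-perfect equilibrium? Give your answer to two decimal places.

Round 5 (the founder proposes): the investor will accept anything ≥ 0, so the founder offers 0 and keeps 12.
Round 4 (the investor proposes): the founder can get 12 next round, worth 0.93 × 12 = 11.16 now. The investor offers 11.16 and keeps 12 − 11.16 = 0.84.
Round 3 (the founder proposes): the investor can get 0.84 next round, worth 0.48 × 0.84 = 0.4032 now, so the founder offers 0.4032, keeping 11.5968.
Round 2 (the investor proposes): the founder can get 11.5968 next round, worth 0.93 × 11.5968 = 10.785024 now; the investor offers that and keeps 1.214976.
Round 1 (the founder proposes): the investor can get 1.214976 next round, worth 0.48 × 1.214976 = 0.58318848 now. The founder offers 0.58318848 and keeps 12 − 0.58318848 = 11.41681152.

11.42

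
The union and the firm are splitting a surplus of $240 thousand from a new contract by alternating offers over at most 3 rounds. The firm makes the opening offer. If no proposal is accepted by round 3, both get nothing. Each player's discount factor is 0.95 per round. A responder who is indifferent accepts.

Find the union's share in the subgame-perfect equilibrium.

11.4

Round 3 (the firm proposes): rejection yields 0 for the union; the firm offers 0 and keeps 240.
Round 2 (the union proposes): the firm can get 240 next round, worth 0.95 × 240 = 228 now. The union offers 228 and keeps 240 − 228 = 12.
Round 1 (the firm proposes): the union can get 12 next round, worth 0.95 × 12 = 11.4 now. The firm offers 11.4 and keeps 240 − 11.4 = 228.6.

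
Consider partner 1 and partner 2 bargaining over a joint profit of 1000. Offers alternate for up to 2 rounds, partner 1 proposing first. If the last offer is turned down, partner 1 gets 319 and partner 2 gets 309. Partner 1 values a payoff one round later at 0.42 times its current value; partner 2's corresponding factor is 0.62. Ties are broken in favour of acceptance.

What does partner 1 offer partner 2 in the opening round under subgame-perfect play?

422.22

Round 2 (partner 2 proposes): partner 1 gets 319 if talks fail, so partner 2 offers 319 and keeps 681.
Round 1 (partner 1 proposes): partner 2 can get 681 next round, worth 0.62 × 681 = 422.22 now, so partner 1 offers 422.22, keeping 577.78.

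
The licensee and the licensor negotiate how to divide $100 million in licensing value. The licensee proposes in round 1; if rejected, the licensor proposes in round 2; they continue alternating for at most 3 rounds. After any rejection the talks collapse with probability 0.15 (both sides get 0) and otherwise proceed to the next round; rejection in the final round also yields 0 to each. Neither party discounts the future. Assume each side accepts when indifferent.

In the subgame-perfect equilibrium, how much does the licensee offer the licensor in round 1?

Round 3 (the licensee proposes): rejection yields 0 for the licensor; the licensee offers 0 and keeps 100.
Round 2 (the licensor proposes): rejecting gives the licensee an expected 0.85 × 100 = 85; the licensor offers that and keeps 15.
Round 1 (the licensee proposes): rejecting gives the licensor an expected 0.85 × 15 = 12.75, so the licensee offers 12.75, keeping 87.25.

12.75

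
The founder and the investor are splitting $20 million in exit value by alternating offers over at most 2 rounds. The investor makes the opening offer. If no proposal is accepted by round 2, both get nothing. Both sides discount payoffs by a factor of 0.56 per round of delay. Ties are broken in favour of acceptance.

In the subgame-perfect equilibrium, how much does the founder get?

Solve by backward induction from round 2.
Round 2 (the founder proposes): the investor will accept anything ≥ 0, so the founder offers 0 and keeps 20.
Round 1 (the investor proposes): the founder can get 20 next round, worth 0.56 × 20 = 11.2 now. The investor offers 11.2 and keeps 20 − 11.2 = 8.8.

11.2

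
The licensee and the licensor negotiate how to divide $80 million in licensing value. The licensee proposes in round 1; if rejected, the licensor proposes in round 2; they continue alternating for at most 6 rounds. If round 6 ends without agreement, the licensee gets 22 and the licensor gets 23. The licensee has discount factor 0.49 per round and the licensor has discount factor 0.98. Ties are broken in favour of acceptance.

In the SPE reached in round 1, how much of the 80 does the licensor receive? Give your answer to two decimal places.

72.29

Round 6 (the licensor proposes): the licensee gets 22 if talks fail, so the licensor offers 22 and keeps 58.
Round 5 (the licensee proposes): the licensor can get 58 next round, worth 0.98 × 58 = 56.84 now, so the licensee offers 56.84, keeping 23.16.
Round 4 (the licensor proposes): the licensee can get 23.16 next round, worth 0.49 × 23.16 = 11.3484 now, so the licensor offers 11.3484, keeping 68.6516.
Round 3 (the licensee proposes): the licensor can get 68.6516 next round, worth 0.98 × 68.6516 = 67.278568 now, so the licensee offers 67.278568, keeping 12.721432.
Round 2 (the licensor proposes): the licensee can get 12.721432 next round, worth 0.49 × 12.721432 = 6.23350168 now. The licensor offers 6.23350168 and keeps 80 − 6.23350168 = 73.76649832.
Round 1 (the licensee proposes): the licensor can get 73.76649832 next round, worth 0.98 × 73.76649832 = 72.2911683536 now. The licensee offers 72.2911683536 and keeps 80 − 72.2911683536 = 7.7088316464.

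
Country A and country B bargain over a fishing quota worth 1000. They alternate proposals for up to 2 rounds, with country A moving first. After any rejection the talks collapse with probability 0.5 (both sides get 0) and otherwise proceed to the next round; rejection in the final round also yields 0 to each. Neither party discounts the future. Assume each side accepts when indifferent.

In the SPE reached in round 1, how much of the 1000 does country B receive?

By backward induction:
Round 2 (country B proposes): rejection yields 0 for country A; country B offers 0 and keeps 1000.
Round 1 (country A proposes): rejecting gives country B an expected 0.5 × 1000 = 500, so country A offers 500, keeping 500.

500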